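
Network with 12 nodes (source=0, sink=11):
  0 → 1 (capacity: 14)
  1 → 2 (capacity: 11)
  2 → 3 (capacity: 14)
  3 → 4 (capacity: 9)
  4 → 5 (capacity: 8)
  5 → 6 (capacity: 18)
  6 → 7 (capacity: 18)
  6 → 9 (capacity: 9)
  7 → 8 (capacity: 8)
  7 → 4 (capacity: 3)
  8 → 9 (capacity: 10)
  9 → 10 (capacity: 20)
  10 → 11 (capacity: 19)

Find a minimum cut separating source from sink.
Min cut value = 8, edges: (4,5)

Min cut value: 8
Partition: S = [0, 1, 2, 3, 4], T = [5, 6, 7, 8, 9, 10, 11]
Cut edges: (4,5)

By max-flow min-cut theorem, max flow = min cut = 8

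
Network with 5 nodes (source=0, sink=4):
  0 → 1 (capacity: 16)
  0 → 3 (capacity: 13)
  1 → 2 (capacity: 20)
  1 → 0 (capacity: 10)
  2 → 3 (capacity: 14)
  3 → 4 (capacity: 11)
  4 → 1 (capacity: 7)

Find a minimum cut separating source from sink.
Min cut value = 11, edges: (3,4)

Min cut value: 11
Partition: S = [0, 1, 2, 3], T = [4]
Cut edges: (3,4)

By max-flow min-cut theorem, max flow = min cut = 11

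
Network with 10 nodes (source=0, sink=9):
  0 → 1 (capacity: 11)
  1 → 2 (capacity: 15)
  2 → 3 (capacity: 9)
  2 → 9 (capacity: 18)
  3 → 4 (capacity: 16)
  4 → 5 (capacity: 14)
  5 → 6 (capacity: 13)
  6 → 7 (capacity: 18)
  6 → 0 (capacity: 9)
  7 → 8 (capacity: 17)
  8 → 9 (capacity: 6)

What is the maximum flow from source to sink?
Maximum flow = 11

Max flow: 11

Flow assignment:
  0 → 1: 11/11
  1 → 2: 11/15
  2 → 9: 11/18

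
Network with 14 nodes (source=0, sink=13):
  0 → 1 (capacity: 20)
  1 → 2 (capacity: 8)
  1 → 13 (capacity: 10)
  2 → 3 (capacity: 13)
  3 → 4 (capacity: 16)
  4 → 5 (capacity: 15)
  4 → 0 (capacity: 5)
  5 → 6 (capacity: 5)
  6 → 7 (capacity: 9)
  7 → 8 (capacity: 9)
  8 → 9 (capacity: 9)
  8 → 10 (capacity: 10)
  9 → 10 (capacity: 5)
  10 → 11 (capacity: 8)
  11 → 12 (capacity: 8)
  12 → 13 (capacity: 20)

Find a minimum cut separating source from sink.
Min cut value = 15, edges: (1,13), (5,6)

Min cut value: 15
Partition: S = [0, 1, 2, 3, 4, 5], T = [6, 7, 8, 9, 10, 11, 12, 13]
Cut edges: (1,13), (5,6)

By max-flow min-cut theorem, max flow = min cut = 15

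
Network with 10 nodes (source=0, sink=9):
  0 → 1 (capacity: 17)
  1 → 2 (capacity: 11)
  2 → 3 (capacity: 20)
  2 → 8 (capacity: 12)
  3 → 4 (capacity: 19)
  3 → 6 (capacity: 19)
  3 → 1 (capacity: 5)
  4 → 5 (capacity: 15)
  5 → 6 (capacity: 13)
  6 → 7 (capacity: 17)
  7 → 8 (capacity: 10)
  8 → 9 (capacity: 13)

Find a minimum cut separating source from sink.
Min cut value = 11, edges: (1,2)

Min cut value: 11
Partition: S = [0, 1], T = [2, 3, 4, 5, 6, 7, 8, 9]
Cut edges: (1,2)

By max-flow min-cut theorem, max flow = min cut = 11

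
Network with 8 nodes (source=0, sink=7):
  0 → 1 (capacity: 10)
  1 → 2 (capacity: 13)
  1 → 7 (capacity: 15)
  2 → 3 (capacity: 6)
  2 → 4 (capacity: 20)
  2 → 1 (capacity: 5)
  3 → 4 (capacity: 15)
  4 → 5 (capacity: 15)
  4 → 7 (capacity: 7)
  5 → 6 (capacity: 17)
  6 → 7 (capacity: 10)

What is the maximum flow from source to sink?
Maximum flow = 10

Max flow: 10

Flow assignment:
  0 → 1: 10/10
  1 → 7: 10/15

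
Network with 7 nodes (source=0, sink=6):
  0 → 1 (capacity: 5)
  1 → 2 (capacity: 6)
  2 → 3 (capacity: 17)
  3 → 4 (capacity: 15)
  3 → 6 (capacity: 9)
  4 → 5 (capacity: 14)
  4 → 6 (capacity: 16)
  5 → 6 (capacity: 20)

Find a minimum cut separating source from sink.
Min cut value = 5, edges: (0,1)

Min cut value: 5
Partition: S = [0], T = [1, 2, 3, 4, 5, 6]
Cut edges: (0,1)

By max-flow min-cut theorem, max flow = min cut = 5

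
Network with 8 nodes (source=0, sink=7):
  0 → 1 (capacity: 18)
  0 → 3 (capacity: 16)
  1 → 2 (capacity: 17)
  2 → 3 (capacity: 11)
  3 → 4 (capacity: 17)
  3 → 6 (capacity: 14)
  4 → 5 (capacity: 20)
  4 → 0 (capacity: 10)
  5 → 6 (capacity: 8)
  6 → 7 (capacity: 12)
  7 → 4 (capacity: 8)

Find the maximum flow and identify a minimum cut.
Max flow = 12, Min cut edges: (6,7)

Maximum flow: 12
Minimum cut: (6,7)
Partition: S = [0, 1, 2, 3, 4, 5, 6], T = [7]

Max-flow min-cut theorem verified: both equal 12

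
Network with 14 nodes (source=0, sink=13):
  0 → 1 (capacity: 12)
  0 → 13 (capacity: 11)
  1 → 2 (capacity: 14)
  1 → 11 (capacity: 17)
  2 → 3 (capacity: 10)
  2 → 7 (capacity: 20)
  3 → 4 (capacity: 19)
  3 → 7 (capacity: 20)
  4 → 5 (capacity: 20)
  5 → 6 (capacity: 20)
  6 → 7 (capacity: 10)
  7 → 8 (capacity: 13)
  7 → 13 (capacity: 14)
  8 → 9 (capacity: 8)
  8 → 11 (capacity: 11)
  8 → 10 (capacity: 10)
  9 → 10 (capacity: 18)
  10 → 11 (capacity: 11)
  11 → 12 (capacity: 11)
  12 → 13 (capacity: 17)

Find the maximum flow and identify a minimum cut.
Max flow = 23, Min cut edges: (0,1), (0,13)

Maximum flow: 23
Minimum cut: (0,1), (0,13)
Partition: S = [0], T = [1, 2, 3, 4, 5, 6, 7, 8, 9, 10, 11, 12, 13]

Max-flow min-cut theorem verified: both equal 23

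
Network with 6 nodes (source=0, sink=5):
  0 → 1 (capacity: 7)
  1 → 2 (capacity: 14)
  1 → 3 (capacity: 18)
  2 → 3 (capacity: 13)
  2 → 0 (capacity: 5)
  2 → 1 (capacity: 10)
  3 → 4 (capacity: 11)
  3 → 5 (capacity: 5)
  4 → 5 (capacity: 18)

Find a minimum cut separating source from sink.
Min cut value = 7, edges: (0,1)

Min cut value: 7
Partition: S = [0], T = [1, 2, 3, 4, 5]
Cut edges: (0,1)

By max-flow min-cut theorem, max flow = min cut = 7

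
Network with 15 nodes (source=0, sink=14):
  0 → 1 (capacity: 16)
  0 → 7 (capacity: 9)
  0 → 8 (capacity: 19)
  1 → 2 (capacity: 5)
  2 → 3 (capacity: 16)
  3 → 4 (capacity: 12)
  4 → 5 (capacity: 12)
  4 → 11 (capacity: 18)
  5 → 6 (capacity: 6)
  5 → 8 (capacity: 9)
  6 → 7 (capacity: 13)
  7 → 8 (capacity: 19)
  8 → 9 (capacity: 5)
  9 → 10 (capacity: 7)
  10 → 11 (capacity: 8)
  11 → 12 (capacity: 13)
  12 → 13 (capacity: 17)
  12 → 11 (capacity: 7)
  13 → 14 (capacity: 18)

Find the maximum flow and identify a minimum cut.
Max flow = 10, Min cut edges: (1,2), (8,9)

Maximum flow: 10
Minimum cut: (1,2), (8,9)
Partition: S = [0, 1, 5, 6, 7, 8], T = [2, 3, 4, 9, 10, 11, 12, 13, 14]

Max-flow min-cut theorem verified: both equal 10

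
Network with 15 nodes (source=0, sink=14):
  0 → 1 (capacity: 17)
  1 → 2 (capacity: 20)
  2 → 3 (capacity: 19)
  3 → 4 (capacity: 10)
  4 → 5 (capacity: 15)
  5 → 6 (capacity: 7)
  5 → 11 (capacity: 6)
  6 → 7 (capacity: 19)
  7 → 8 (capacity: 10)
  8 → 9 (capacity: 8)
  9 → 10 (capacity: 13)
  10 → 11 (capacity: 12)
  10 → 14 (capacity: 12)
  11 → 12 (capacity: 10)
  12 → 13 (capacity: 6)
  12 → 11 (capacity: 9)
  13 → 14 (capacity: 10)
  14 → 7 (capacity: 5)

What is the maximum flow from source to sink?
Maximum flow = 10

Max flow: 10

Flow assignment:
  0 → 1: 10/17
  1 → 2: 10/20
  2 → 3: 10/19
  3 → 4: 10/10
  4 → 5: 10/15
  5 → 6: 4/7
  5 → 11: 6/6
  6 → 7: 4/19
  7 → 8: 4/10
  8 → 9: 4/8
  9 → 10: 4/13
  10 → 14: 4/12
  11 → 12: 6/10
  12 → 13: 6/6
  13 → 14: 6/10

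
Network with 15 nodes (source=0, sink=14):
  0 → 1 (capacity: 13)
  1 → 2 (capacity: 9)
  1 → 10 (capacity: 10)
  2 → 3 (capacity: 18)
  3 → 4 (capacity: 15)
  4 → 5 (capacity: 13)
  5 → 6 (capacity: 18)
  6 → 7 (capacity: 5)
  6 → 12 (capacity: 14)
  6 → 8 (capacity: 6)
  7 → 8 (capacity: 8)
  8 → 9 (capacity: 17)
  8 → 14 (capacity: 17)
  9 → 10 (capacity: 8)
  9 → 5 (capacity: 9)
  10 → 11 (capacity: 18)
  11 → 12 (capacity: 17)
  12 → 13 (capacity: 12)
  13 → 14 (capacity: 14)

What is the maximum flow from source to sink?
Maximum flow = 13

Max flow: 13

Flow assignment:
  0 → 1: 13/13
  1 → 2: 3/9
  1 → 10: 10/10
  2 → 3: 3/18
  3 → 4: 3/15
  4 → 5: 3/13
  5 → 6: 3/18
  6 → 8: 3/6
  8 → 14: 3/17
  10 → 11: 10/18
  11 → 12: 10/17
  12 → 13: 10/12
  13 → 14: 10/14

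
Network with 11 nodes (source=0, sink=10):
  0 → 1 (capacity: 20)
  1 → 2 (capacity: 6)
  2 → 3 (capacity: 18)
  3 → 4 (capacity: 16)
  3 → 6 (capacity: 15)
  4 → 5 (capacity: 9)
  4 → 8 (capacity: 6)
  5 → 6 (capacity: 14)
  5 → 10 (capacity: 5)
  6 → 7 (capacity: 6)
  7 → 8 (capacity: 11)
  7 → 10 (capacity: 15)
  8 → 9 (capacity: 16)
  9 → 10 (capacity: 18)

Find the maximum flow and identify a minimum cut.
Max flow = 6, Min cut edges: (1,2)

Maximum flow: 6
Minimum cut: (1,2)
Partition: S = [0, 1], T = [2, 3, 4, 5, 6, 7, 8, 9, 10]

Max-flow min-cut theorem verified: both equal 6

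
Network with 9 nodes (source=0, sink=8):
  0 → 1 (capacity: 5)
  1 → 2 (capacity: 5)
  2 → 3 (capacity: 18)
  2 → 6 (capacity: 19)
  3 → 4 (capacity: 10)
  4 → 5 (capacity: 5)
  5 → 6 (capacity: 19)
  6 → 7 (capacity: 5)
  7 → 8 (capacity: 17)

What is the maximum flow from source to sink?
Maximum flow = 5

Max flow: 5

Flow assignment:
  0 → 1: 5/5
  1 → 2: 5/5
  2 → 6: 5/19
  6 → 7: 5/5
  7 → 8: 5/17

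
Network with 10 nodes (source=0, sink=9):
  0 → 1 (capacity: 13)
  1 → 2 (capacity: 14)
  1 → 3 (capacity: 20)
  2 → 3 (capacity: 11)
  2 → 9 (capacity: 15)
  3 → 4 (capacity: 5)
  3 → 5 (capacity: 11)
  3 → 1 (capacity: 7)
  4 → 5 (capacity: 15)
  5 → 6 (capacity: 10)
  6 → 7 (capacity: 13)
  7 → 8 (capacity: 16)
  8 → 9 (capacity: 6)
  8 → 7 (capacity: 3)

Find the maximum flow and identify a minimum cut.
Max flow = 13, Min cut edges: (0,1)

Maximum flow: 13
Minimum cut: (0,1)
Partition: S = [0], T = [1, 2, 3, 4, 5, 6, 7, 8, 9]

Max-flow min-cut theorem verified: both equal 13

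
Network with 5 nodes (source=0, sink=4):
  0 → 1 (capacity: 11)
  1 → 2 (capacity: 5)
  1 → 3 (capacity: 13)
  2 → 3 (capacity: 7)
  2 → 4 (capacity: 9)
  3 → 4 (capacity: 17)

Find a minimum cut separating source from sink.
Min cut value = 11, edges: (0,1)

Min cut value: 11
Partition: S = [0], T = [1, 2, 3, 4]
Cut edges: (0,1)

By max-flow min-cut theorem, max flow = min cut = 11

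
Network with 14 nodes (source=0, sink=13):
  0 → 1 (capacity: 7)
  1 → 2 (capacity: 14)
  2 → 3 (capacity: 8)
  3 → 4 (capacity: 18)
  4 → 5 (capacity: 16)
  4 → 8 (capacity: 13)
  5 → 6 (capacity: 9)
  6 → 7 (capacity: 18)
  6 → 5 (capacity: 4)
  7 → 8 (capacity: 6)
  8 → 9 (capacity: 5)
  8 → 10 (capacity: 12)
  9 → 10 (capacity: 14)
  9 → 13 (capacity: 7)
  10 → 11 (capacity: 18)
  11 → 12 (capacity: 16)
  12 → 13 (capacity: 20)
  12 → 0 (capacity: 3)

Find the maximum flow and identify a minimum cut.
Max flow = 7, Min cut edges: (0,1)

Maximum flow: 7
Minimum cut: (0,1)
Partition: S = [0], T = [1, 2, 3, 4, 5, 6, 7, 8, 9, 10, 11, 12, 13]

Max-flow min-cut theorem verified: both equal 7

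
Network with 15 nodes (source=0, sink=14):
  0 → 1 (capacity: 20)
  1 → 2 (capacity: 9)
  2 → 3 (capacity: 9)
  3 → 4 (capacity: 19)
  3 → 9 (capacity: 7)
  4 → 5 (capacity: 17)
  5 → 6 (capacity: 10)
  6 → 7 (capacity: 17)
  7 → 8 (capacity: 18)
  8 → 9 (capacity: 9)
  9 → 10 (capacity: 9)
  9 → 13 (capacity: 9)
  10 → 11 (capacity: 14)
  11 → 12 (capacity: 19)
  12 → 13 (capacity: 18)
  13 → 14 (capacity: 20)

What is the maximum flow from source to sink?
Maximum flow = 9

Max flow: 9

Flow assignment:
  0 → 1: 9/20
  1 → 2: 9/9
  2 → 3: 9/9
  3 → 4: 2/19
  3 → 9: 7/7
  4 → 5: 2/17
  5 → 6: 2/10
  6 → 7: 2/17
  7 → 8: 2/18
  8 → 9: 2/9
  9 → 13: 9/9
  13 → 14: 9/20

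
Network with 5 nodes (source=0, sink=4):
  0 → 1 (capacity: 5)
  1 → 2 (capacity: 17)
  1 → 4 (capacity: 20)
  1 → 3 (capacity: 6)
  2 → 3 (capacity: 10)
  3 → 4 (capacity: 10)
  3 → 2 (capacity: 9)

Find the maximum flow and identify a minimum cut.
Max flow = 5, Min cut edges: (0,1)

Maximum flow: 5
Minimum cut: (0,1)
Partition: S = [0], T = [1, 2, 3, 4]

Max-flow min-cut theorem verified: both equal 5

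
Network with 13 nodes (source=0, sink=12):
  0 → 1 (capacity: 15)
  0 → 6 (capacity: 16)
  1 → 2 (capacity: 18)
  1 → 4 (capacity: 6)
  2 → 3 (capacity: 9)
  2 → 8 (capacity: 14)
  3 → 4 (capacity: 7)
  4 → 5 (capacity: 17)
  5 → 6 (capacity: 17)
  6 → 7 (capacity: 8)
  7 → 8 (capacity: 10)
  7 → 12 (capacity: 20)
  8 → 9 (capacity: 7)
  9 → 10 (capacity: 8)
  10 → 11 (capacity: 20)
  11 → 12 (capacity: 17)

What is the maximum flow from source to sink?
Maximum flow = 15

Max flow: 15

Flow assignment:
  0 → 1: 13/15
  0 → 6: 2/16
  1 → 2: 9/18
  1 → 4: 4/6
  2 → 3: 2/9
  2 → 8: 7/14
  3 → 4: 2/7
  4 → 5: 6/17
  5 → 6: 6/17
  6 → 7: 8/8
  7 → 12: 8/20
  8 → 9: 7/7
  9 → 10: 7/8
  10 → 11: 7/20
  11 → 12: 7/17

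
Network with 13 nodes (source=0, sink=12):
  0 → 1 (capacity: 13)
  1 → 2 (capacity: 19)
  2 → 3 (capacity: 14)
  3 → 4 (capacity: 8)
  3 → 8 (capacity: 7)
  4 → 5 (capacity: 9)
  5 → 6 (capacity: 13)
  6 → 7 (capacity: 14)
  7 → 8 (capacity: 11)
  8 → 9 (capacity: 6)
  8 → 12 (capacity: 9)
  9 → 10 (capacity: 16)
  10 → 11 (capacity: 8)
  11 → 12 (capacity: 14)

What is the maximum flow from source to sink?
Maximum flow = 13

Max flow: 13

Flow assignment:
  0 → 1: 13/13
  1 → 2: 13/19
  2 → 3: 13/14
  3 → 4: 6/8
  3 → 8: 7/7
  4 → 5: 6/9
  5 → 6: 6/13
  6 → 7: 6/14
  7 → 8: 6/11
  8 → 9: 4/6
  8 → 12: 9/9
  9 → 10: 4/16
  10 → 11: 4/8
  11 → 12: 4/14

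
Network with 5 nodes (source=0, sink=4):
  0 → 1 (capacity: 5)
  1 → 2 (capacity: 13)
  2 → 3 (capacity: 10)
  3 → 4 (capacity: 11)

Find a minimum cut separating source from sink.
Min cut value = 5, edges: (0,1)

Min cut value: 5
Partition: S = [0], T = [1, 2, 3, 4]
Cut edges: (0,1)

By max-flow min-cut theorem, max flow = min cut = 5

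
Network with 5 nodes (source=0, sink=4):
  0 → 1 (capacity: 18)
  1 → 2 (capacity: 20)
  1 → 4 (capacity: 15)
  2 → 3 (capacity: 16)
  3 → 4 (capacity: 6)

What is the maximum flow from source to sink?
Maximum flow = 18

Max flow: 18

Flow assignment:
  0 → 1: 18/18
  1 → 2: 3/20
  1 → 4: 15/15
  2 → 3: 3/16
  3 → 4: 3/6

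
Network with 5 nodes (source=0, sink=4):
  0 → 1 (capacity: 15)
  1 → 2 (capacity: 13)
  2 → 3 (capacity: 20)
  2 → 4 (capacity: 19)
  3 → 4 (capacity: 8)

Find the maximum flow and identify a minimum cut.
Max flow = 13, Min cut edges: (1,2)

Maximum flow: 13
Minimum cut: (1,2)
Partition: S = [0, 1], T = [2, 3, 4]

Max-flow min-cut theorem verified: both equal 13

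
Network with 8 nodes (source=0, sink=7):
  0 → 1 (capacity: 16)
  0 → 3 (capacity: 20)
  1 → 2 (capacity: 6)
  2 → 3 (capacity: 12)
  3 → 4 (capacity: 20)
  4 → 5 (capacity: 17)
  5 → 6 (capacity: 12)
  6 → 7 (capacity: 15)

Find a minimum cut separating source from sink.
Min cut value = 12, edges: (5,6)

Min cut value: 12
Partition: S = [0, 1, 2, 3, 4, 5], T = [6, 7]
Cut edges: (5,6)

By max-flow min-cut theorem, max flow = min cut = 12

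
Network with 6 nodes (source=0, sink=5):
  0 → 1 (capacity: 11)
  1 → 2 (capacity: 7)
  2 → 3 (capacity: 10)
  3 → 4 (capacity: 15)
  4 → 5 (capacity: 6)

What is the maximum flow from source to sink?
Maximum flow = 6

Max flow: 6

Flow assignment:
  0 → 1: 6/11
  1 → 2: 6/7
  2 → 3: 6/10
  3 → 4: 6/15
  4 → 5: 6/6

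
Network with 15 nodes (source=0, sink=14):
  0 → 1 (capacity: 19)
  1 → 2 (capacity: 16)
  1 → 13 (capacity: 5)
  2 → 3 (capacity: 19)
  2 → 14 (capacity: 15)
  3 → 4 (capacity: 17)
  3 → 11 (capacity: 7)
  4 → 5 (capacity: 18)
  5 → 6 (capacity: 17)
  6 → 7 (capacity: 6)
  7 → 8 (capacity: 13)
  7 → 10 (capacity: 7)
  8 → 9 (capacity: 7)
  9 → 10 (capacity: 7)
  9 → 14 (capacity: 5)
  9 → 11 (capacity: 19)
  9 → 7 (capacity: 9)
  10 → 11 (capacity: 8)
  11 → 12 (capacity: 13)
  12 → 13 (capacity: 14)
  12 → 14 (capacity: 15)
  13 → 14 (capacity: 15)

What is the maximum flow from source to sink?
Maximum flow = 19

Max flow: 19

Flow assignment:
  0 → 1: 19/19
  1 → 2: 15/16
  1 → 13: 4/5
  2 → 14: 15/15
  13 → 14: 4/15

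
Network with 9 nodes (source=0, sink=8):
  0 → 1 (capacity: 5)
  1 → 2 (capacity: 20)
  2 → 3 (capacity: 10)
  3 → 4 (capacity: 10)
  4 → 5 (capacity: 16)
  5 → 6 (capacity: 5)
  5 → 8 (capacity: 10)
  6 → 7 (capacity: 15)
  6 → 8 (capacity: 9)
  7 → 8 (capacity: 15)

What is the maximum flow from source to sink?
Maximum flow = 5

Max flow: 5

Flow assignment:
  0 → 1: 5/5
  1 → 2: 5/20
  2 → 3: 5/10
  3 → 4: 5/10
  4 → 5: 5/16
  5 → 8: 5/10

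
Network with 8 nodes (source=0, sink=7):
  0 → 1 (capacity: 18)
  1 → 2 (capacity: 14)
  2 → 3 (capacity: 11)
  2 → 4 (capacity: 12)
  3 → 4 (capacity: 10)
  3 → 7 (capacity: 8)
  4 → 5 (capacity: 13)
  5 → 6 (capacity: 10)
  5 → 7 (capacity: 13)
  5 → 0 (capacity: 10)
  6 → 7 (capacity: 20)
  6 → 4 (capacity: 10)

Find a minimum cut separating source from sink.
Min cut value = 14, edges: (1,2)

Min cut value: 14
Partition: S = [0, 1], T = [2, 3, 4, 5, 6, 7]
Cut edges: (1,2)

By max-flow min-cut theorem, max flow = min cut = 14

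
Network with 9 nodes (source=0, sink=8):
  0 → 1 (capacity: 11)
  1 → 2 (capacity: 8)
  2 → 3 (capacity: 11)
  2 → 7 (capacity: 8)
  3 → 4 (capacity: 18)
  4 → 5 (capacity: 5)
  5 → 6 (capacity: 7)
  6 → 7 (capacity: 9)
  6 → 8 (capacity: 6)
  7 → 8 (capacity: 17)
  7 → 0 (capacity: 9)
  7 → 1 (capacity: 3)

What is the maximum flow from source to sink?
Maximum flow = 8

Max flow: 8

Flow assignment:
  0 → 1: 8/11
  1 → 2: 8/8
  2 → 7: 8/8
  7 → 8: 8/17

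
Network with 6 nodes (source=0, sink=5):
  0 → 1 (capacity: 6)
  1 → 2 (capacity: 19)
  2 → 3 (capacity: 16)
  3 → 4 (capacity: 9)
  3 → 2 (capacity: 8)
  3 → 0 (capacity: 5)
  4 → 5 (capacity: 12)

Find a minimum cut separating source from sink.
Min cut value = 6, edges: (0,1)

Min cut value: 6
Partition: S = [0], T = [1, 2, 3, 4, 5]
Cut edges: (0,1)

By max-flow min-cut theorem, max flow = min cut = 6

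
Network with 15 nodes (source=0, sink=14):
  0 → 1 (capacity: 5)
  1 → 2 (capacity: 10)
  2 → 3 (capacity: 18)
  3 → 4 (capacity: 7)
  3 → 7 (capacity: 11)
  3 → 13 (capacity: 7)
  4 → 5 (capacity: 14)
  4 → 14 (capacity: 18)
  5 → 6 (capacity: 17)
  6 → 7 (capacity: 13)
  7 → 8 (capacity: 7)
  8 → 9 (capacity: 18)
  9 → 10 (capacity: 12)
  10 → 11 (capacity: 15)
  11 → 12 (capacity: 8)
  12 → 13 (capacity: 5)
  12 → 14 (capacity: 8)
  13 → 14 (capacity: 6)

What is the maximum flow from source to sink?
Maximum flow = 5

Max flow: 5

Flow assignment:
  0 → 1: 5/5
  1 → 2: 5/10
  2 → 3: 5/18
  3 → 4: 5/7
  4 → 14: 5/18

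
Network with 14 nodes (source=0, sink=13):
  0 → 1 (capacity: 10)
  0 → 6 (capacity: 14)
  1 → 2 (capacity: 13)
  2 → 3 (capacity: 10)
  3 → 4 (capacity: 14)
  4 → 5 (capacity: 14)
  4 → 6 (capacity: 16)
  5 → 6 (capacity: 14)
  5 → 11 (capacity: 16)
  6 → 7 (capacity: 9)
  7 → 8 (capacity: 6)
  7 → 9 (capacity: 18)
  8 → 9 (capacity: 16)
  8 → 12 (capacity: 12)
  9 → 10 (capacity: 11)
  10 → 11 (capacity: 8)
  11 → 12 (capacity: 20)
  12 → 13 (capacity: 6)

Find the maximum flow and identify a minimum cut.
Max flow = 6, Min cut edges: (12,13)

Maximum flow: 6
Minimum cut: (12,13)
Partition: S = [0, 1, 2, 3, 4, 5, 6, 7, 8, 9, 10, 11, 12], T = [13]

Max-flow min-cut theorem verified: both equal 6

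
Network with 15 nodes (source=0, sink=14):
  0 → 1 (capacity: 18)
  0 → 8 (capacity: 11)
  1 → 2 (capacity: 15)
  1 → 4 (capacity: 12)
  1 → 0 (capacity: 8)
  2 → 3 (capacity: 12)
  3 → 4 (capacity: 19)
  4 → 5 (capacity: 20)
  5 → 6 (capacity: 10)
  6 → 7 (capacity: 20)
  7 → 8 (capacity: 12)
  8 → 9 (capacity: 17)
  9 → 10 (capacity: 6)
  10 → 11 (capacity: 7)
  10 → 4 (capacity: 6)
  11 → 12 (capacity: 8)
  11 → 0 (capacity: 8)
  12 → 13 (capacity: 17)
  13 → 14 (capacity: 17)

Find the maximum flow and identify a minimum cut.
Max flow = 6, Min cut edges: (9,10)

Maximum flow: 6
Minimum cut: (9,10)
Partition: S = [0, 1, 2, 3, 4, 5, 6, 7, 8, 9], T = [10, 11, 12, 13, 14]

Max-flow min-cut theorem verified: both equal 6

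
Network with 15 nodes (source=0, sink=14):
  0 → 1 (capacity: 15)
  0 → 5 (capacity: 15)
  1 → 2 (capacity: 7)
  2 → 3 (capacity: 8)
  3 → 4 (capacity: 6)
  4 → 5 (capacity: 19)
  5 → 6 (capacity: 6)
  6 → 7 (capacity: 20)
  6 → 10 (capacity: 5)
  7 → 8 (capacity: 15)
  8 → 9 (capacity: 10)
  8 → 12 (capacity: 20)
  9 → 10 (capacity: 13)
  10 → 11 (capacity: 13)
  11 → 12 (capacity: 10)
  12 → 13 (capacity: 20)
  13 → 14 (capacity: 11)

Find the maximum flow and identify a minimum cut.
Max flow = 6, Min cut edges: (5,6)

Maximum flow: 6
Minimum cut: (5,6)
Partition: S = [0, 1, 2, 3, 4, 5], T = [6, 7, 8, 9, 10, 11, 12, 13, 14]

Max-flow min-cut theorem verified: both equal 6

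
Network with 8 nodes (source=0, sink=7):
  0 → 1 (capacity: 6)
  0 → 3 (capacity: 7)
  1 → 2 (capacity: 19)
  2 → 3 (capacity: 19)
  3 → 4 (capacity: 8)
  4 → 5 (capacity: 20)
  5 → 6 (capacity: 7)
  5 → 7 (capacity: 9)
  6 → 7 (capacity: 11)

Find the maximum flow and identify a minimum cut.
Max flow = 8, Min cut edges: (3,4)

Maximum flow: 8
Minimum cut: (3,4)
Partition: S = [0, 1, 2, 3], T = [4, 5, 6, 7]

Max-flow min-cut theorem verified: both equal 8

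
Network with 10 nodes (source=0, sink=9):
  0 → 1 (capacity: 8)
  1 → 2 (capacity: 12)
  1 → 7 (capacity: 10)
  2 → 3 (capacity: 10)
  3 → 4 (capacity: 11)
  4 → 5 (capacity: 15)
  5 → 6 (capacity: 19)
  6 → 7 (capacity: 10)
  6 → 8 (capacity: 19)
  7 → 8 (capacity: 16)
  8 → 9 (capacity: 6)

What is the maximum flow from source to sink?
Maximum flow = 6

Max flow: 6

Flow assignment:
  0 → 1: 6/8
  1 → 7: 6/10
  7 → 8: 6/16
  8 → 9: 6/6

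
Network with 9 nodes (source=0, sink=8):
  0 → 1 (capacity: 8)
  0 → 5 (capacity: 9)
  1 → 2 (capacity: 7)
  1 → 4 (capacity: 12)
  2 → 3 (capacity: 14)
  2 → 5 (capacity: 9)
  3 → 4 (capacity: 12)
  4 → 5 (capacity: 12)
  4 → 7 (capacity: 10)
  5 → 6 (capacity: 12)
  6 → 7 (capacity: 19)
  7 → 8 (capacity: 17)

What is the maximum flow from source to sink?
Maximum flow = 17

Max flow: 17

Flow assignment:
  0 → 1: 8/8
  0 → 5: 9/9
  1 → 4: 8/12
  4 → 7: 8/10
  5 → 6: 9/12
  6 → 7: 9/19
  7 → 8: 17/17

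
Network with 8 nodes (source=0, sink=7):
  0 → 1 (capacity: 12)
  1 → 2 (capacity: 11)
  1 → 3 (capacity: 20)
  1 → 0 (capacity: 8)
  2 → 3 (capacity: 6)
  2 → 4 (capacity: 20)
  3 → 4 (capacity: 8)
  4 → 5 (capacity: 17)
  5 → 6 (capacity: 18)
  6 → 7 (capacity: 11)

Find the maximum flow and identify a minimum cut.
Max flow = 11, Min cut edges: (6,7)

Maximum flow: 11
Minimum cut: (6,7)
Partition: S = [0, 1, 2, 3, 4, 5, 6], T = [7]

Max-flow min-cut theorem verified: both equal 11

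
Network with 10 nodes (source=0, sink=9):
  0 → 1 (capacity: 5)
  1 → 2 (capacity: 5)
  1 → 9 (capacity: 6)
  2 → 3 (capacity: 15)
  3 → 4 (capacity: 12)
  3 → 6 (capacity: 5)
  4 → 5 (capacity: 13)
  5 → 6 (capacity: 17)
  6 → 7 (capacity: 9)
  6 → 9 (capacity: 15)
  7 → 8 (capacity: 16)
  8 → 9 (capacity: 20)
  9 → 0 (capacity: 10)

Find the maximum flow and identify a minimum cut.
Max flow = 5, Min cut edges: (0,1)

Maximum flow: 5
Minimum cut: (0,1)
Partition: S = [0], T = [1, 2, 3, 4, 5, 6, 7, 8, 9]

Max-flow min-cut theorem verified: both equal 5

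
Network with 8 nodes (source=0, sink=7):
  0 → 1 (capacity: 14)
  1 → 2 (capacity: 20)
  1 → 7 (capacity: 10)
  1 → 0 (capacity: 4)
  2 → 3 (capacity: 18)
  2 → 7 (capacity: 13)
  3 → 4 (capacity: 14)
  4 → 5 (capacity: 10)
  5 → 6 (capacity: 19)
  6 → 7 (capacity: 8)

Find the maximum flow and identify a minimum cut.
Max flow = 14, Min cut edges: (0,1)

Maximum flow: 14
Minimum cut: (0,1)
Partition: S = [0], T = [1, 2, 3, 4, 5, 6, 7]

Max-flow min-cut theorem verified: both equal 14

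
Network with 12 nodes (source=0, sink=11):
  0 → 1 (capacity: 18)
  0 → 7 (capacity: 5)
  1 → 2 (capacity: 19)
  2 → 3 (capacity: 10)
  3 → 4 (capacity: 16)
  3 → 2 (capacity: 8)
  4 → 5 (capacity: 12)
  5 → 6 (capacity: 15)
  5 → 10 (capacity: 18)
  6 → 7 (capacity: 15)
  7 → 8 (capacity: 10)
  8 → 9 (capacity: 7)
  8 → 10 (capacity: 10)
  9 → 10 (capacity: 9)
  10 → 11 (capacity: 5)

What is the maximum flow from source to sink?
Maximum flow = 5

Max flow: 5

Flow assignment:
  0 → 1: 5/18
  1 → 2: 5/19
  2 → 3: 5/10
  3 → 4: 5/16
  4 → 5: 5/12
  5 → 10: 5/18
  10 → 11: 5/5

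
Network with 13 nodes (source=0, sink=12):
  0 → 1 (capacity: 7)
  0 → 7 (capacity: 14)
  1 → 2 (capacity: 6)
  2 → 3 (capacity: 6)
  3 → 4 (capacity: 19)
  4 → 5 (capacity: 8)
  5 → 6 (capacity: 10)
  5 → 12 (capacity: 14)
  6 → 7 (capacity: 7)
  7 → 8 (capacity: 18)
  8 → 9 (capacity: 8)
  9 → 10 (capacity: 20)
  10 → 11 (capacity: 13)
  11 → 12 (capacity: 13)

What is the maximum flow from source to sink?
Maximum flow = 14

Max flow: 14

Flow assignment:
  0 → 1: 6/7
  0 → 7: 8/14
  1 → 2: 6/6
  2 → 3: 6/6
  3 → 4: 6/19
  4 → 5: 6/8
  5 → 12: 6/14
  7 → 8: 8/18
  8 → 9: 8/8
  9 → 10: 8/20
  10 → 11: 8/13
  11 → 12: 8/13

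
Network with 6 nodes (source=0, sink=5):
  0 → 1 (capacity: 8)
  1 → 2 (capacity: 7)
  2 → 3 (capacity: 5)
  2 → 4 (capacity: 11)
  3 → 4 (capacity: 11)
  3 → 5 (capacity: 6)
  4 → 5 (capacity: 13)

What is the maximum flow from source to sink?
Maximum flow = 7

Max flow: 7

Flow assignment:
  0 → 1: 7/8
  1 → 2: 7/7
  2 → 3: 5/5
  2 → 4: 2/11
  3 → 5: 5/6
  4 → 5: 2/13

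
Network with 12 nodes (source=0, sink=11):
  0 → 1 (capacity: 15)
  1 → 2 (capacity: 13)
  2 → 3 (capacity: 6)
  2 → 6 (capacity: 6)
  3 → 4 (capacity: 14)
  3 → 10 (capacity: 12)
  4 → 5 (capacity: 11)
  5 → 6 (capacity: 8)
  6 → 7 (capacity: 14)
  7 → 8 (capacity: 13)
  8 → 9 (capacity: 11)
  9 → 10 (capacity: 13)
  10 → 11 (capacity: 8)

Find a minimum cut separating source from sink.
Min cut value = 8, edges: (10,11)

Min cut value: 8
Partition: S = [0, 1, 2, 3, 4, 5, 6, 7, 8, 9, 10], T = [11]
Cut edges: (10,11)

By max-flow min-cut theorem, max flow = min cut = 8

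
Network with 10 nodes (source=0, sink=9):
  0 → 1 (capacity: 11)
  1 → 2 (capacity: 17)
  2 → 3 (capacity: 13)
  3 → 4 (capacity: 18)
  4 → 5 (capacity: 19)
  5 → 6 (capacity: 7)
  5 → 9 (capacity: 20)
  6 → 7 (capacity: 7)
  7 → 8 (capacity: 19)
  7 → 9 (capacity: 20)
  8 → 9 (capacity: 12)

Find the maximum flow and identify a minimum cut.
Max flow = 11, Min cut edges: (0,1)

Maximum flow: 11
Minimum cut: (0,1)
Partition: S = [0], T = [1, 2, 3, 4, 5, 6, 7, 8, 9]

Max-flow min-cut theorem verified: both equal 11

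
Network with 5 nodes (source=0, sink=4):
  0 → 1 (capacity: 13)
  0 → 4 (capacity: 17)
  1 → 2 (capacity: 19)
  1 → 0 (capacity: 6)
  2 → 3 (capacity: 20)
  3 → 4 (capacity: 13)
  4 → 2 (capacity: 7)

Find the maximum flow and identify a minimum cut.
Max flow = 30, Min cut edges: (0,4), (3,4)

Maximum flow: 30
Minimum cut: (0,4), (3,4)
Partition: S = [0, 1, 2, 3], T = [4]

Max-flow min-cut theorem verified: both equal 30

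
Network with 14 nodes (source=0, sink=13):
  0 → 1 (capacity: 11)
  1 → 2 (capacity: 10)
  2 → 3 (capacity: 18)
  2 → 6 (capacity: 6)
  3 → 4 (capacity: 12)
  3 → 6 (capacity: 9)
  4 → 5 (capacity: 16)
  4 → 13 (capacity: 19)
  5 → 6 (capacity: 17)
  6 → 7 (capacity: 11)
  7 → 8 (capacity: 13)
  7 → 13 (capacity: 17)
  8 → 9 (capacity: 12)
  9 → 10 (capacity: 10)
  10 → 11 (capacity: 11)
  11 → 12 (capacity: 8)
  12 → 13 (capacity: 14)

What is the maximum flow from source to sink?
Maximum flow = 10

Max flow: 10

Flow assignment:
  0 → 1: 10/11
  1 → 2: 10/10
  2 → 3: 10/18
  3 → 4: 10/12
  4 → 13: 10/19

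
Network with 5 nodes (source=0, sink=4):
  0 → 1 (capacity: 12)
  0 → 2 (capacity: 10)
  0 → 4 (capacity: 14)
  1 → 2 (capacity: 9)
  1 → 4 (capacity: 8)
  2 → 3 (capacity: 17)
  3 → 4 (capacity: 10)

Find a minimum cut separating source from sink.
Min cut value = 32, edges: (0,4), (1,4), (3,4)

Min cut value: 32
Partition: S = [0, 1, 2, 3], T = [4]
Cut edges: (0,4), (1,4), (3,4)

By max-flow min-cut theorem, max flow = min cut = 32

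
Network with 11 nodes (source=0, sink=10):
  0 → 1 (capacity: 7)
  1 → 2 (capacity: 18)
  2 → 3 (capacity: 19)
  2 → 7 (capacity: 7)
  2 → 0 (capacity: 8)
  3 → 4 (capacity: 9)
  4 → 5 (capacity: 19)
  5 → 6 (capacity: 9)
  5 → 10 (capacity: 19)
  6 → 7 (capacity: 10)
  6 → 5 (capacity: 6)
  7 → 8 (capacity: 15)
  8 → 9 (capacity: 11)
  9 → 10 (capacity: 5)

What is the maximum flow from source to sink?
Maximum flow = 7

Max flow: 7

Flow assignment:
  0 → 1: 7/7
  1 → 2: 7/18
  2 → 3: 7/19
  3 → 4: 7/9
  4 → 5: 7/19
  5 → 10: 7/19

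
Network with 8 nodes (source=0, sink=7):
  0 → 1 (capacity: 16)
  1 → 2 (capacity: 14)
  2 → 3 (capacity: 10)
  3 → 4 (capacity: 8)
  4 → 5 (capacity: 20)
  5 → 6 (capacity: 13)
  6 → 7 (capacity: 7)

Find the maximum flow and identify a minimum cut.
Max flow = 7, Min cut edges: (6,7)

Maximum flow: 7
Minimum cut: (6,7)
Partition: S = [0, 1, 2, 3, 4, 5, 6], T = [7]

Max-flow min-cut theorem verified: both equal 7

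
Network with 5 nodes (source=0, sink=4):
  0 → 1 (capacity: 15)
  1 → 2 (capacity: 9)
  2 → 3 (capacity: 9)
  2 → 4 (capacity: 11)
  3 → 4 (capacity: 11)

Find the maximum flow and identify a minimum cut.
Max flow = 9, Min cut edges: (1,2)

Maximum flow: 9
Minimum cut: (1,2)
Partition: S = [0, 1], T = [2, 3, 4]

Max-flow min-cut theorem verified: both equal 9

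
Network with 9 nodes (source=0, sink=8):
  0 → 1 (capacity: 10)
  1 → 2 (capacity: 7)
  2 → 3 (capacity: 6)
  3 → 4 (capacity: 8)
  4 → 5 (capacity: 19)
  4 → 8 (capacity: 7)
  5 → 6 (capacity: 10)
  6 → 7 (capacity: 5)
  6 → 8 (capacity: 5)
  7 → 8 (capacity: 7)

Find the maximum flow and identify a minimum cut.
Max flow = 6, Min cut edges: (2,3)

Maximum flow: 6
Minimum cut: (2,3)
Partition: S = [0, 1, 2], T = [3, 4, 5, 6, 7, 8]

Max-flow min-cut theorem verified: both equal 6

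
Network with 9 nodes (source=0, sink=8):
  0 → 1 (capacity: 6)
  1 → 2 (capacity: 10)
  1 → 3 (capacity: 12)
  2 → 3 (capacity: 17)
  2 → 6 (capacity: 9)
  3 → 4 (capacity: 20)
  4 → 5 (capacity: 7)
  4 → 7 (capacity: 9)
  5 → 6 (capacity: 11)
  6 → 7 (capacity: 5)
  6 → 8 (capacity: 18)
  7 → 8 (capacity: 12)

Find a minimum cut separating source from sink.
Min cut value = 6, edges: (0,1)

Min cut value: 6
Partition: S = [0], T = [1, 2, 3, 4, 5, 6, 7, 8]
Cut edges: (0,1)

By max-flow min-cut theorem, max flow = min cut = 6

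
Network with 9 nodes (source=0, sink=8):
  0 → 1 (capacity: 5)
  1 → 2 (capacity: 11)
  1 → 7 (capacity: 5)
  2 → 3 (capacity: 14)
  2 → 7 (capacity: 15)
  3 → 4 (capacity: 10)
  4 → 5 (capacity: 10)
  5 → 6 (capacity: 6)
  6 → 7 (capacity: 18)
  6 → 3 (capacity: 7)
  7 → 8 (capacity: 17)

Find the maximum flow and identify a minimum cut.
Max flow = 5, Min cut edges: (0,1)

Maximum flow: 5
Minimum cut: (0,1)
Partition: S = [0], T = [1, 2, 3, 4, 5, 6, 7, 8]

Max-flow min-cut theorem verified: both equal 5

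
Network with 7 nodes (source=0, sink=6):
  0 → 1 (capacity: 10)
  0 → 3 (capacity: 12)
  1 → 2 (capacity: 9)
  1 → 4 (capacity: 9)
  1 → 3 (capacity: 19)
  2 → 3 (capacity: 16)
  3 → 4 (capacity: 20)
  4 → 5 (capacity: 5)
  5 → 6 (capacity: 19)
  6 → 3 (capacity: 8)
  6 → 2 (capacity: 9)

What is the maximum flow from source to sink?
Maximum flow = 5

Max flow: 5

Flow assignment:
  0 → 1: 5/10
  1 → 4: 5/9
  4 → 5: 5/5
  5 → 6: 5/19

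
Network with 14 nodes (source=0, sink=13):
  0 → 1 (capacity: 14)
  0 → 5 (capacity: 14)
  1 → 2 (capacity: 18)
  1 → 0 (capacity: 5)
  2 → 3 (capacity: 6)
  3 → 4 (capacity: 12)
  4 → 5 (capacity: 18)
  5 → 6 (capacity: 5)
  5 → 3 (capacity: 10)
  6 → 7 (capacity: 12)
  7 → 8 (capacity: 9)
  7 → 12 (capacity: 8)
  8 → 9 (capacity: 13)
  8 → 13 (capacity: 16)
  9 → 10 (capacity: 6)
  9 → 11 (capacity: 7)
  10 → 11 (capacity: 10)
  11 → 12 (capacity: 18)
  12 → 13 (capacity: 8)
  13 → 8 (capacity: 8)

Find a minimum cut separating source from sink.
Min cut value = 5, edges: (5,6)

Min cut value: 5
Partition: S = [0, 1, 2, 3, 4, 5], T = [6, 7, 8, 9, 10, 11, 12, 13]
Cut edges: (5,6)

By max-flow min-cut theorem, max flow = min cut = 5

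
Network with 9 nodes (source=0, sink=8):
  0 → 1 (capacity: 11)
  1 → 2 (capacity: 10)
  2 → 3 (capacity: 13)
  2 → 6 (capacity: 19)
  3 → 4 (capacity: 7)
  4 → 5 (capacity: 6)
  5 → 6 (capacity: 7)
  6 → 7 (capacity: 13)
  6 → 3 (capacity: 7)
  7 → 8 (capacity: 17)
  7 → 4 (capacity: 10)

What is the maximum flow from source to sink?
Maximum flow = 10

Max flow: 10

Flow assignment:
  0 → 1: 10/11
  1 → 2: 10/10
  2 → 6: 10/19
  6 → 7: 10/13
  7 → 8: 10/17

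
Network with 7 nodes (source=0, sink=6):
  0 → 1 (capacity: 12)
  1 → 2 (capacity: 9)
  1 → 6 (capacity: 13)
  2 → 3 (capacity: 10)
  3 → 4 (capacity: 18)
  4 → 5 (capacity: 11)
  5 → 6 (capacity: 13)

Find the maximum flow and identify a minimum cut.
Max flow = 12, Min cut edges: (0,1)

Maximum flow: 12
Minimum cut: (0,1)
Partition: S = [0], T = [1, 2, 3, 4, 5, 6]

Max-flow min-cut theorem verified: both equal 12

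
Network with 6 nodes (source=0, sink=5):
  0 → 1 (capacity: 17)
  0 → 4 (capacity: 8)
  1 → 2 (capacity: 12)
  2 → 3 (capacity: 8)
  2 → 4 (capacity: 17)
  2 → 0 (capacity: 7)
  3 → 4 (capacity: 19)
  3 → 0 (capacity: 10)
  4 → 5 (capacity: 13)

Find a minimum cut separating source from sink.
Min cut value = 13, edges: (4,5)

Min cut value: 13
Partition: S = [0, 1, 2, 3, 4], T = [5]
Cut edges: (4,5)

By max-flow min-cut theorem, max flow = min cut = 13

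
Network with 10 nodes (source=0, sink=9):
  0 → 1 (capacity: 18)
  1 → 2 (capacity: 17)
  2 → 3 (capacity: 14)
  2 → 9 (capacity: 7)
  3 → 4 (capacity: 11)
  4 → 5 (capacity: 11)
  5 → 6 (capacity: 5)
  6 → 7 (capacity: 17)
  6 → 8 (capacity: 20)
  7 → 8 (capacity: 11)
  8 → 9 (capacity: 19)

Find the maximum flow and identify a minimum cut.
Max flow = 12, Min cut edges: (2,9), (5,6)

Maximum flow: 12
Minimum cut: (2,9), (5,6)
Partition: S = [0, 1, 2, 3, 4, 5], T = [6, 7, 8, 9]

Max-flow min-cut theorem verified: both equal 12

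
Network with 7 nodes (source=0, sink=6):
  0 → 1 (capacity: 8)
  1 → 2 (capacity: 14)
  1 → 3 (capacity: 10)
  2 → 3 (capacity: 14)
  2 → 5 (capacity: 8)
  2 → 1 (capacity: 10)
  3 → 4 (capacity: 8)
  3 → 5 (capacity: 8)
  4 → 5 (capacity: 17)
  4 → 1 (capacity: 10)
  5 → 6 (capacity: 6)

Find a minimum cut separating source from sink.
Min cut value = 6, edges: (5,6)

Min cut value: 6
Partition: S = [0, 1, 2, 3, 4, 5], T = [6]
Cut edges: (5,6)

By max-flow min-cut theorem, max flow = min cut = 6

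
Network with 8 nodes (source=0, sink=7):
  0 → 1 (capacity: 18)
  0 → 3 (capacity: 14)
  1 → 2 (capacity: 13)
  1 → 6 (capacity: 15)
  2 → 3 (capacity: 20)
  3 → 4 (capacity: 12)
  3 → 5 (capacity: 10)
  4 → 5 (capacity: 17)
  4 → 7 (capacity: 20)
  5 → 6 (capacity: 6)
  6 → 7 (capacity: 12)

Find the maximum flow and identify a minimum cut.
Max flow = 24, Min cut edges: (3,4), (6,7)

Maximum flow: 24
Minimum cut: (3,4), (6,7)
Partition: S = [0, 1, 2, 3, 5, 6], T = [4, 7]

Max-flow min-cut theorem verified: both equal 24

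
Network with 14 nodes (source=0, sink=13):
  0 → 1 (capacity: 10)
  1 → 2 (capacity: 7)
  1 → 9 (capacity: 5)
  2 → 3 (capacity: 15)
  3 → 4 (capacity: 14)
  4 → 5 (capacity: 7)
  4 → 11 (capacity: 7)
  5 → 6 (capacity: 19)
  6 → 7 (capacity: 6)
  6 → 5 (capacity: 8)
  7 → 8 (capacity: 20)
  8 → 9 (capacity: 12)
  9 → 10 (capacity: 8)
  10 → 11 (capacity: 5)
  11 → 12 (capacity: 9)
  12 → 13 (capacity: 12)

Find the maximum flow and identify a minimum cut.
Max flow = 9, Min cut edges: (11,12)

Maximum flow: 9
Minimum cut: (11,12)
Partition: S = [0, 1, 2, 3, 4, 5, 6, 7, 8, 9, 10, 11], T = [12, 13]

Max-flow min-cut theorem verified: both equal 9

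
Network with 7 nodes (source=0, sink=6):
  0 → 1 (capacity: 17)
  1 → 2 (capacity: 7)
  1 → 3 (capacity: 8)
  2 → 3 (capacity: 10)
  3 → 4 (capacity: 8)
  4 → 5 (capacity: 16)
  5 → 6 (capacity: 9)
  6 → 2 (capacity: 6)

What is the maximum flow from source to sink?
Maximum flow = 8

Max flow: 8

Flow assignment:
  0 → 1: 8/17
  1 → 3: 8/8
  3 → 4: 8/8
  4 → 5: 8/16
  5 → 6: 8/9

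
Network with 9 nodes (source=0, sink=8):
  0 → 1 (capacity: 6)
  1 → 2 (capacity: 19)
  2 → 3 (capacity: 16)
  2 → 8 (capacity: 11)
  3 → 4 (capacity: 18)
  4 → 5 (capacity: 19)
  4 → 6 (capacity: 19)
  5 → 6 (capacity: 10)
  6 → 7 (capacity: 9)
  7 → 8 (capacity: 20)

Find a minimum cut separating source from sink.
Min cut value = 6, edges: (0,1)

Min cut value: 6
Partition: S = [0], T = [1, 2, 3, 4, 5, 6, 7, 8]
Cut edges: (0,1)

By max-flow min-cut theorem, max flow = min cut = 6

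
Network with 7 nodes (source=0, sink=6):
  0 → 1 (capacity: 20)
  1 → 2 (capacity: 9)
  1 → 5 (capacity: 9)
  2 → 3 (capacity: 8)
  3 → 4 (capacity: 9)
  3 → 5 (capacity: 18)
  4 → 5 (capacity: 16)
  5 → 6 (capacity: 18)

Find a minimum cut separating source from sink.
Min cut value = 17, edges: (1,5), (2,3)

Min cut value: 17
Partition: S = [0, 1, 2], T = [3, 4, 5, 6]
Cut edges: (1,5), (2,3)

By max-flow min-cut theorem, max flow = min cut = 17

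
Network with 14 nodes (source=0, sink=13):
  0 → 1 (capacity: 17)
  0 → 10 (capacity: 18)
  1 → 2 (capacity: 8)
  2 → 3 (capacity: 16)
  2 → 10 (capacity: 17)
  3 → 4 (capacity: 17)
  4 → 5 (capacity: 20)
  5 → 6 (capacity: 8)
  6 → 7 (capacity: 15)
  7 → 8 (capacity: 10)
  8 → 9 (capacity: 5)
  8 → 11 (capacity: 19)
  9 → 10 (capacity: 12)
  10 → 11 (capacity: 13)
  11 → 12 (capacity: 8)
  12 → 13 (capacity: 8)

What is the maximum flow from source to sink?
Maximum flow = 8

Max flow: 8

Flow assignment:
  0 → 1: 8/17
  1 → 2: 8/8
  2 → 3: 8/16
  3 → 4: 8/17
  4 → 5: 8/20
  5 → 6: 8/8
  6 → 7: 8/15
  7 → 8: 8/10
  8 → 11: 8/19
  11 → 12: 8/8
  12 → 13: 8/8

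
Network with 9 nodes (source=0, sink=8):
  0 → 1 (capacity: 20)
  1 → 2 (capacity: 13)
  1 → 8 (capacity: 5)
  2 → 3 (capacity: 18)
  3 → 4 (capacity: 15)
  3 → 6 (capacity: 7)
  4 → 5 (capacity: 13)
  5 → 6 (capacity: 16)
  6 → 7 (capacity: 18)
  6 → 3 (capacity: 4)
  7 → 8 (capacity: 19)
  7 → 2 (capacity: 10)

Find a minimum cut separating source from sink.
Min cut value = 18, edges: (1,2), (1,8)

Min cut value: 18
Partition: S = [0, 1], T = [2, 3, 4, 5, 6, 7, 8]
Cut edges: (1,2), (1,8)

By max-flow min-cut theorem, max flow = min cut = 18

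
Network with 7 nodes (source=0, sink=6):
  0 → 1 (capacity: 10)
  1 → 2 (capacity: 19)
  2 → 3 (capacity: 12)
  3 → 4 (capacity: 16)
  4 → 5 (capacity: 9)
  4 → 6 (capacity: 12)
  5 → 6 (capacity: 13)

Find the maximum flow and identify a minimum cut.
Max flow = 10, Min cut edges: (0,1)

Maximum flow: 10
Minimum cut: (0,1)
Partition: S = [0], T = [1, 2, 3, 4, 5, 6]

Max-flow min-cut theorem verified: both equal 10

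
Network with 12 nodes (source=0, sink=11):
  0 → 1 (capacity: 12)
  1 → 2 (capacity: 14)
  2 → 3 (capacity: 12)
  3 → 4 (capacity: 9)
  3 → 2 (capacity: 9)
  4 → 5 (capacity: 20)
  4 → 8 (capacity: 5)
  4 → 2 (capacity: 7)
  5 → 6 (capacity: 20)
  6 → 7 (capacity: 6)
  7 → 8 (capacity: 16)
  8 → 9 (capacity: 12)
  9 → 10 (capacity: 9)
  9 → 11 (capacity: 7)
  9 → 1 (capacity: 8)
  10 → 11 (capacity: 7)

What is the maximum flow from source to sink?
Maximum flow = 9

Max flow: 9

Flow assignment:
  0 → 1: 9/12
  1 → 2: 9/14
  2 → 3: 9/12
  3 → 4: 9/9
  4 → 5: 4/20
  4 → 8: 5/5
  5 → 6: 4/20
  6 → 7: 4/6
  7 → 8: 4/16
  8 → 9: 9/12
  9 → 10: 2/9
  9 → 11: 7/7
  10 → 11: 2/7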